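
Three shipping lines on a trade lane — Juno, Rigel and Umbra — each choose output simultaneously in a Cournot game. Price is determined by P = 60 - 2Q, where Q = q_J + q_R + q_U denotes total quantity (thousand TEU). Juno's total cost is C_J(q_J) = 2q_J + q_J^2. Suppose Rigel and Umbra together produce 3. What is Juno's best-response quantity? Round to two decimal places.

With rivals' combined output fixed at 3, Juno's profit is π_J = (60 - 2·3 - 2q_J)q_J - (2q_J + q_J²) = (54 - 2q_J)q_J - (2q_J + q_J²).
∂π_J/∂q_J = 52 - 6q_J = 0, so q_J = 26/3.

8.67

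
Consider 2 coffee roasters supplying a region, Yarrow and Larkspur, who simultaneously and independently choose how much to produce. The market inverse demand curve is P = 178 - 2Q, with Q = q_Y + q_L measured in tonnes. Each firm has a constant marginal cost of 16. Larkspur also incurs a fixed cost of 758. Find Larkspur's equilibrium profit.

Each firm earns π_i = (178 - 2Q)q_i - 16q_i.
First-order condition (treating rivals' output as given): 162 - 4q_i - 2q_j = 0.
By symmetry each firm produces the same amount; substituting q_j = q_i yields q_i = 162/6 = 27.
Price P = 178 - 2·54 = 70.
Larkspur's profit: (70 - 16)·27 - 758 = 700.

700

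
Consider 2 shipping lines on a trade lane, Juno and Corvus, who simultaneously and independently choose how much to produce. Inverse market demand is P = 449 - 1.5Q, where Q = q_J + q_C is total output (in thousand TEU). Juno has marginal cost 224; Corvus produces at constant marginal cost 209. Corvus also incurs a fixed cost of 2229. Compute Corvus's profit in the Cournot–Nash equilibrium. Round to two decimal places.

Juno's profit: π_J = (449 - 1.5Q)q_J - (224q_J). Setting ∂π_J/∂q_J = 0: 225 - 3q_J - (3/2)(q_C) = 0.
Corvus's first-order condition: 240 - 3q_C - (3/2)(q_J) = 0.
So q_J = (225 - (3/2)q_C)/3 and q_C = (240 - (3/2)q_J)/3.
Solving the pair: q_J = 140/3, q_C = 170/3.
Price P = 449 - (3/2)·(310/3) = 294.
Corvus's profit: (294 - 209)·(170/3) - 2229 = 2587.6667.

2587.67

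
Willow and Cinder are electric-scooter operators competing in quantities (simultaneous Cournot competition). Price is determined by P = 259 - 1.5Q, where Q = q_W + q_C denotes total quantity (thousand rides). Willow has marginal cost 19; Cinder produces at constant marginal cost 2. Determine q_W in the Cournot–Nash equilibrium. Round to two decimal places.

Willow's profit: π_W = (259 - 1.5Q)q_W - (19q_W). Setting ∂π_W/∂q_W = 0: 240 - 3q_W - (3/2)(q_C) = 0.
Cinder's profit: π_C = (259 - 1.5Q)q_C - (2q_C). Setting ∂π_C/∂q_C = 0: 257 - 3q_C - (3/2)(q_W) = 0.
Rearranging gives the reaction functions q_W = (240 - (3/2)q_C)/3 and q_C = (257 - (3/2)q_W)/3.
Substituting one into the other gives q_W = 446/9 and q_C = 548/9.

49.56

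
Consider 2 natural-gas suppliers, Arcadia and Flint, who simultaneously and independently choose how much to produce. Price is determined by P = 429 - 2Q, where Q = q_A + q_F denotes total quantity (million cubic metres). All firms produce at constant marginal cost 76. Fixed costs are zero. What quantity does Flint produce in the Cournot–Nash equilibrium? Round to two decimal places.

58.83

A representative firm's profit is π_i = q_i(429 - 2Q) - 76q_i.
Setting ∂π_i/∂q_i = 0 with rivals' quantities fixed: 353 - 4q_i - 2q_j = 0.
With identical firms every q_j equals q_i, so q_j = q_i and 353 = 6q_i, giving q_i = 353/6.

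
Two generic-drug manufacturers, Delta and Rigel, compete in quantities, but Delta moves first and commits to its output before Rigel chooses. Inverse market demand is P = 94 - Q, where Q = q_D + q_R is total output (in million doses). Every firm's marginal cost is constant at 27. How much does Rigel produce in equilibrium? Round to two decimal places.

The follower Rigel best-responds to any q_D: π_R = (94 - Q)q_R - 27q_R.
Setting the follower's marginal profit to zero, 67 - q_D - 2q_R = 0, i.e. q_R = (67 - q_D)/2.
The leader anticipates this reaction. Substituting into P = 94 - Q gives P = 121/2 - (1/2)q_D, so π_D = (121/2 - (1/2)q_D)q_D - 27q_D.
Leader FOC: 67/2 - q_D = 0, so q_D = 67/2.
Then q_R = (67 - 67/2)/2 = 67/4.

16.75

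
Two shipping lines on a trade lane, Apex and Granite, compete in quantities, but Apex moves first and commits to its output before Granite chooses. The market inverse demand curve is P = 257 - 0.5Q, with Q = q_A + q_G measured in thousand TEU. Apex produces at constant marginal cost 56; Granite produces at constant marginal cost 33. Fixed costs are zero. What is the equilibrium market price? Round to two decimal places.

100.50

The follower Granite best-responds to any q_A: π_G = (257 - 0.5Q)q_G - 33q_G.
Follower FOC: 224 - (1/2)q_A - q_G = 0, so q_G(q_A) = (224 - (1/2)q_A).
Apex substitutes q_G(q_A) into its own profit: π_A = q_A(257 - (1/2)q_A - (224 - (1/2)q_A)/2) - 56q_A = (145 - (1/4)q_A)q_A - 56q_A.
The leader's first-order condition 89 - (1/2)q_A = 0 yields q_A = 178.
Then q_G = (224 - (1/2)·178) = 135.
Total output Q = 313, so price P = 257 - (1/2)·313 = 201/2.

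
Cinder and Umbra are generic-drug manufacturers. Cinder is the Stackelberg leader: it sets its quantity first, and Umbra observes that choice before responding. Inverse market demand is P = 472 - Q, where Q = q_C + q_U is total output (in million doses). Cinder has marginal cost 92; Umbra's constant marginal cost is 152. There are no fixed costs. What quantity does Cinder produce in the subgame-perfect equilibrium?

The follower Umbra best-responds to any q_C: π_U = (472 - Q)q_U - 152q_U.
Setting the follower's marginal profit to zero, 320 - q_C - 2q_U = 0, i.e. q_U = (320 - q_C)/2.
Cinder substitutes q_U(q_C) into its own profit: π_C = q_C(472 - q_C - (320 - q_C)/2) - 92q_C = (312 - (1/2)q_C)q_C - 92q_C.
The leader's first-order condition 220 - q_C = 0 yields q_C = 220.
Then q_U = (320 - 220)/2 = 50.

220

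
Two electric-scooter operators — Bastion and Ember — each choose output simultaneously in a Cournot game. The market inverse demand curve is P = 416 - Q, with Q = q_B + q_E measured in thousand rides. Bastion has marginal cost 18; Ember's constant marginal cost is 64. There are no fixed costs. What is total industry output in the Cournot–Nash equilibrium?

250

Bastion's profit: π_B = (416 - Q)q_B - (18q_B). Setting ∂π_B/∂q_B = 0: 398 - 2q_B - (q_E) = 0.
Ember's first-order condition: 352 - 2q_E - (q_B) = 0.
Best responses: q_B = (398 - q_E)/2, q_E = (352 - q_B)/2.
Solving the pair: q_B = 148, q_E = 102.
Total output Q = 148 + 102 = 250.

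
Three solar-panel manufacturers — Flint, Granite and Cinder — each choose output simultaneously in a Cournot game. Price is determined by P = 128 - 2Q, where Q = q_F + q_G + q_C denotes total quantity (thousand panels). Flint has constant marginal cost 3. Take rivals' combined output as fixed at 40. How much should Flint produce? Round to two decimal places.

With rivals' combined output fixed at 40, Flint's profit is π_F = (128 - 2·40 - 2q_F)q_F - (3q_F) = (48 - 2q_F)q_F - (3q_F).
∂π_F/∂q_F = 45 - 4q_F = 0, so q_F = 45/4.

11.25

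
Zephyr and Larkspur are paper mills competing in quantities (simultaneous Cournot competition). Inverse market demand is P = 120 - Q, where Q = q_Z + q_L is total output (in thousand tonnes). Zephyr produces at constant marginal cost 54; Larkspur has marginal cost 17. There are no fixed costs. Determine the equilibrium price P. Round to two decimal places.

Zephyr's profit: π_Z = (120 - Q)q_Z - (54q_Z). Setting ∂π_Z/∂q_Z = 0: 66 - 2q_Z - (q_L) = 0.
Larkspur's profit: π_L = (120 - Q)q_L - (17q_L). Setting ∂π_L/∂q_L = 0: 103 - 2q_L - (q_Z) = 0.
Best responses: q_Z = (66 - q_L)/2, q_L = (103 - q_Z)/2.
Substituting one into the other gives q_Z = 29/3 and q_L = 140/3.
Total output Q = 169/3, so price P = 120 - 169/3 = 191/3.

63.67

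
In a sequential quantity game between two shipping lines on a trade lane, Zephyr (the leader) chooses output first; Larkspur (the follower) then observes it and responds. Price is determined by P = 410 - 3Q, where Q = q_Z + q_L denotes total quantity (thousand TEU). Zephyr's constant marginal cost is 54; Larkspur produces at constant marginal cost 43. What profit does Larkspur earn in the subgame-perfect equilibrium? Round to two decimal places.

The follower Larkspur best-responds to any q_Z: π_L = (410 - 3Q)q_L - 43q_L.
Setting the follower's marginal profit to zero, 367 - 3q_Z - 6q_L = 0, i.e. q_L = (367 - 3q_Z)/6.
Zephyr substitutes q_L(q_Z) into its own profit: π_Z = q_Z(410 - 3q_Z - (367 - 3q_Z)/2) - 54q_Z = (453/2 - (3/2)q_Z)q_Z - 54q_Z.
Leader FOC: 345/2 - 3q_Z = 0, so q_Z = 115/2.
Then q_L = (367 - 3·(115/2))/6 = 389/12.
Price P = 410 - 3·(1079/12) = 561/4.
Larkspur's profit: (561/4 - 43)·(389/12) = 3152.5208.

3152.52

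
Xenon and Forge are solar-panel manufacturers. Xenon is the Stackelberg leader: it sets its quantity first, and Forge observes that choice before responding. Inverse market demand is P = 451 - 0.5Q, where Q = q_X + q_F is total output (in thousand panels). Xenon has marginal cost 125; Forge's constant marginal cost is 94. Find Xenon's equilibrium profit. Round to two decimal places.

Solve by backward induction. Given q_X, the follower Forge maximises π_F = (451 - (1/2)q_X - (1/2)q_F)q_F - 94q_F.
Follower FOC: 357 - (1/2)q_X - q_F = 0, so q_F(q_X) = (357 - (1/2)q_X).
Xenon substitutes q_F(q_X) into its own profit: π_X = q_X(451 - (1/2)q_X - (357 - (1/2)q_X)/2) - 125q_X = (545/2 - (1/4)q_X)q_X - 125q_X.
The leader's first-order condition 295/2 - (1/2)q_X = 0 yields q_X = 295.
Then q_F = (357 - (1/2)·295) = 419/2.
Price P = 451 - (1/2)·(1009/2) = 795/4.
Xenon's profit: (795/4 - 125)·295 = 21756.2500.

21756.25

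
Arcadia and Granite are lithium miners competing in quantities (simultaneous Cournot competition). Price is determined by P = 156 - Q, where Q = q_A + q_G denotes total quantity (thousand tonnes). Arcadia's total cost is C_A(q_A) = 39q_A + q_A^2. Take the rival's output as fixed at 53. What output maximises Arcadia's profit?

With the rival's output fixed at 53, Arcadia's profit is π_A = (156 - 53 - q_A)q_A - (39q_A + q_A²) = (103 - q_A)q_A - (39q_A + q_A²).
∂π_A/∂q_A = 64 - 4q_A = 0, so q_A = 16.

16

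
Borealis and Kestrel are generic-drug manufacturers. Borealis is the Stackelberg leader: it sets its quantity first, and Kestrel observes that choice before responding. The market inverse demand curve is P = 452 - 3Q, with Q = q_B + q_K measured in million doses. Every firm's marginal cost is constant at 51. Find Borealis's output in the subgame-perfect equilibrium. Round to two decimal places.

66.83

Solve by backward induction. Given q_B, the follower Kestrel maximises π_K = (452 - 3q_B - 3q_K)q_K - 51q_K.
∂π_K/∂q_K = 401 - 3q_B - 6q_K = 0 gives the reaction function q_K = (401 - 3q_B)/6.
Borealis substitutes q_K(q_B) into its own profit: π_B = q_B(452 - 3q_B - (401 - 3q_B)/2) - 51q_B = (503/2 - (3/2)q_B)q_B - 51q_B.
Maximising: ∂π_B/∂q_B = 401/2 - 3q_B = 0, giving q_B = 401/6.
Then q_K = (401 - 3·(401/6))/6 = 401/12.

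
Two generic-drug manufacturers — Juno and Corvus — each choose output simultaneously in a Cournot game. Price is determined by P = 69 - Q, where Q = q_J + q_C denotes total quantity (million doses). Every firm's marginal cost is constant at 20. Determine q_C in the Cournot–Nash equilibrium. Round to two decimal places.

16.33

A representative firm's profit is π_i = q_i(69 - Q) - 20q_i.
First-order condition (treating rivals' output as given): 49 - 2q_i - q_j = 0.
By symmetry each firm produces the same amount; substituting q_j = q_i yields q_i = 49/3.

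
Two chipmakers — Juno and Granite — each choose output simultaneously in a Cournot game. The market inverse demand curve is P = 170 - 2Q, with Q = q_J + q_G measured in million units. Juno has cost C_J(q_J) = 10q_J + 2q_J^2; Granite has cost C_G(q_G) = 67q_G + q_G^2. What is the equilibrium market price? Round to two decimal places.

Juno's profit: π_J = (170 - 2Q)q_J - (10q_J + 2q_J²). Setting ∂π_J/∂q_J = 0: 160 - 8q_J - 2(q_G) = 0.
Granite's first-order condition: 103 - 6q_G - 2(q_J) = 0.
Best responses: q_J = (160 - 2q_G)/8, q_G = (103 - 2q_J)/6.
Solving the pair: q_J = 377/22, q_G = 126/11.
Total output Q = 629/22, so price P = 170 - 2·(629/22) = 1241/11.

112.82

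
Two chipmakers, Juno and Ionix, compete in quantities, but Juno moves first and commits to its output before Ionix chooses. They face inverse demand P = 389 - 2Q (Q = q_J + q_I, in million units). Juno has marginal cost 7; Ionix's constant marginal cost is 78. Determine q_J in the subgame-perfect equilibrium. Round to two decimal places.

113.25

The follower Ionix best-responds to any q_J: π_I = (389 - 2Q)q_I - 78q_I.
∂π_I/∂q_I = 311 - 2q_J - 4q_I = 0 gives the reaction function q_I = (311 - 2q_J)/4.
The leader anticipates this reaction. Substituting into P = 389 - 2Q gives P = 467/2 - q_J, so π_J = (467/2 - q_J)q_J - 7q_J.
The leader's first-order condition 453/2 - 2q_J = 0 yields q_J = 453/4.
Then q_I = (311 - 2·(453/4))/4 = 169/8.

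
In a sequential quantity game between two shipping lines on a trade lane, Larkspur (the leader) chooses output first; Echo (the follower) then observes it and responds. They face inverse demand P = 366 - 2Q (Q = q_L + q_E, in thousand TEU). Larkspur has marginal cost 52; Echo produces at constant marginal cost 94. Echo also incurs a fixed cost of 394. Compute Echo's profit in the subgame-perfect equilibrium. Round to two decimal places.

710.50

The follower Echo best-responds to any q_L: π_E = (366 - 2Q)q_E - 94q_E.
Follower FOC: 272 - 2q_L - 4q_E = 0, so q_E(q_L) = (272 - 2q_L)/4.
The leader anticipates this reaction. Substituting into P = 366 - 2Q gives P = 230 - q_L, so π_L = (230 - q_L)q_L - 52q_L.
Maximising: ∂π_L/∂q_L = 178 - 2q_L = 0, giving q_L = 89.
Then q_E = (272 - 2·89)/4 = 47/2.
Price P = 366 - 2·(225/2) = 141.
Echo's profit: (141 - 94)·(47/2) - 394 = 1421/2.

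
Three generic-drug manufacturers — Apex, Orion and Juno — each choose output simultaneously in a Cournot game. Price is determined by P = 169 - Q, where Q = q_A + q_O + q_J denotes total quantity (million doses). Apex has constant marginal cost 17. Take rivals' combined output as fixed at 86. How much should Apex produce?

33

With rivals' combined output fixed at 86, Apex's profit is π_A = (169 - 86 - q_A)q_A - (17q_A) = (83 - q_A)q_A - (17q_A).
∂π_A/∂q_A = 66 - 2q_A = 0, so q_A = 33.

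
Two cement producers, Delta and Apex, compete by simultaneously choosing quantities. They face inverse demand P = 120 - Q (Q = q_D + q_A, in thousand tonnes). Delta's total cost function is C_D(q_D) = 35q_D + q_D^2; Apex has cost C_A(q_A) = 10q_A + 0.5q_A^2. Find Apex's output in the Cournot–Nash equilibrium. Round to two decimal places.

Delta's profit: π_D = (120 - Q)q_D - (35q_D + q_D²). Setting ∂π_D/∂q_D = 0: 85 - 4q_D - (q_A) = 0.
Apex's profit: π_A = (120 - Q)q_A - (10q_A + (1/2)q_A²). Setting ∂π_A/∂q_A = 0: 110 - 3q_A - (q_D) = 0.
Rearranging gives the reaction functions q_D = (85 - q_A)/4 and q_A = (110 - q_D)/3.
Solving the pair: q_D = 145/11, q_A = 355/11.

32.27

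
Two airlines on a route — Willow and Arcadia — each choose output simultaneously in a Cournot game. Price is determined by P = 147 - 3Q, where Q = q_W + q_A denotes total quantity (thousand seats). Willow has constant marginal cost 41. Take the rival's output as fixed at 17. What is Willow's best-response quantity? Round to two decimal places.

9.17

With the rival's output fixed at 17, Willow's profit is π_W = (147 - 3·17 - 3q_W)q_W - (41q_W) = (96 - 3q_W)q_W - (41q_W).
∂π_W/∂q_W = 55 - 6q_W = 0, so q_W = 55/6.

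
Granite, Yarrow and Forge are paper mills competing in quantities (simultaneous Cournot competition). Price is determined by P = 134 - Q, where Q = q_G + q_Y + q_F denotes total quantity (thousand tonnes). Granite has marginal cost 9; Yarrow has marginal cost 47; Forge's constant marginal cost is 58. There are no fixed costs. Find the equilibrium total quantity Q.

72

Granite's profit: π_G = (134 - Q)q_G - (9q_G). Setting ∂π_G/∂q_G = 0: 125 - 2q_G - (q_Y + q_F) = 0.
Yarrow's profit: π_Y = (134 - Q)q_Y - (47q_Y). Setting ∂π_Y/∂q_Y = 0: 87 - 2q_Y - (q_G + q_F) = 0.
Forge's profit: π_F = (134 - Q)q_F - (58q_F). Setting ∂π_F/∂q_F = 0: 76 - 2q_F - (q_G + q_Y) = 0.
Summing all 3 equations gives 288 − 4Q = 0, hence Q = 72.
Back-substituting: q_G = (125 − 72) = 53, q_Y = (87 − 72) = 15, q_F = (76 − 72) = 4.
Total output Q = 53 + 15 + 4 = 72.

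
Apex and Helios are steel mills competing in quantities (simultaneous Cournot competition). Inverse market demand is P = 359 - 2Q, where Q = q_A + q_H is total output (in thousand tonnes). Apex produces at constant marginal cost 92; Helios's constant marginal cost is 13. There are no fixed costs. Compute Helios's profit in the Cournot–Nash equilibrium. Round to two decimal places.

10034.72

Apex's profit: π_A = (359 - 2Q)q_A - (92q_A). Setting ∂π_A/∂q_A = 0: 267 - 4q_A - 2(q_H) = 0.
Helios's profit: π_H = (359 - 2Q)q_H - (13q_H). Setting ∂π_H/∂q_H = 0: 346 - 4q_H - 2(q_A) = 0.
Rearranging gives the reaction functions q_A = (267 - 2q_H)/4 and q_H = (346 - 2q_A)/4.
Solving the pair: q_A = 94/3, q_H = 425/6.
Price P = 359 - 2·(613/6) = 464/3.
Helios's profit: (464/3 - 13)·(425/6) = 10034.7222.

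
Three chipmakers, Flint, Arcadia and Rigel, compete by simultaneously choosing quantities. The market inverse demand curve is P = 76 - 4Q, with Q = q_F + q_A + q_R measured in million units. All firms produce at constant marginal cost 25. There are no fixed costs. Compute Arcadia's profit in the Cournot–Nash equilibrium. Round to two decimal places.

40.64

A representative firm's profit is π_i = q_i(76 - 4Q) - 25q_i.
First-order condition (treating rivals' output as given): 51 - 8q_i - 4·Σ_{j≠i} q_j = 0.
With identical firms every q_j equals q_i, so Σ_{j≠i} q_j = 2q_i and 51 = 16q_i, giving q_i = 51/16.
Price P = 76 - 4·(153/16) = 151/4.
Arcadia's profit: (151/4 - 25)·(51/16) = 40.6406.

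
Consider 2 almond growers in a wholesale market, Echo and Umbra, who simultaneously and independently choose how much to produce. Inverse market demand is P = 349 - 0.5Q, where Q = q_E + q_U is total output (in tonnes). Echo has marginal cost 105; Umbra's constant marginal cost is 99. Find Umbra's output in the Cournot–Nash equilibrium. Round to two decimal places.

170.67

Echo's profit: π_E = (349 - 0.5Q)q_E - (105q_E). Setting ∂π_E/∂q_E = 0: 244 - q_E - (1/2)(q_U) = 0.
Umbra's first-order condition: 250 - q_U - (1/2)(q_E) = 0.
Best responses: q_E = (244 - (1/2)q_U), q_U = (250 - (1/2)q_E).
Solving the pair: q_E = 476/3, q_U = 512/3.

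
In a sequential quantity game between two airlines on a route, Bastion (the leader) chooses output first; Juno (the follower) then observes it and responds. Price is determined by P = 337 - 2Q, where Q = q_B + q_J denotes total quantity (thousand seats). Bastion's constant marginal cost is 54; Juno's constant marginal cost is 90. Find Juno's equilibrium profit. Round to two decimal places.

957.03

The follower Juno best-responds to any q_B: π_J = (337 - 2Q)q_J - 90q_J.
Follower FOC: 247 - 2q_B - 4q_J = 0, so q_J(q_B) = (247 - 2q_B)/4.
The leader anticipates this reaction. Substituting into P = 337 - 2Q gives P = 427/2 - q_B, so π_B = (427/2 - q_B)q_B - 54q_B.
Maximising: ∂π_B/∂q_B = 319/2 - 2q_B = 0, giving q_B = 319/4.
Then q_J = (247 - 2·(319/4))/4 = 175/8.
Price P = 337 - 2·(813/8) = 535/4.
Juno's profit: (535/4 - 90)·(175/8) = 957.0313.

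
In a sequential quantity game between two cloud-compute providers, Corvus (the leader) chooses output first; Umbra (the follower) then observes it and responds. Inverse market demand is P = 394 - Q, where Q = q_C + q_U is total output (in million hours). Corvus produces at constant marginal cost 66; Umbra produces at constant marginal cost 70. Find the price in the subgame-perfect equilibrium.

The follower Umbra best-responds to any q_C: π_U = (394 - Q)q_U - 70q_U.
∂π_U/∂q_U = 324 - q_C - 2q_U = 0 gives the reaction function q_U = (324 - q_C)/2.
Corvus substitutes q_U(q_C) into its own profit: π_C = q_C(394 - q_C - (324 - q_C)/2) - 66q_C = (232 - (1/2)q_C)q_C - 66q_C.
Leader FOC: 166 - q_C = 0, so q_C = 166.
Then q_U = (324 - 166)/2 = 79.
Total output Q = 245, so price P = 394 - 245 = 149.

149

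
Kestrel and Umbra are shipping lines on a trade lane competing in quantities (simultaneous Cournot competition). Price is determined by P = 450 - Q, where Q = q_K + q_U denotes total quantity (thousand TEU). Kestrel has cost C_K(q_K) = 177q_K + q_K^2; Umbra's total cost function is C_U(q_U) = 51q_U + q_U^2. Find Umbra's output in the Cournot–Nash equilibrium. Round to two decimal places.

Kestrel's profit: π_K = (450 - Q)q_K - (177q_K + q_K²). Setting ∂π_K/∂q_K = 0: 273 - 4q_K - (q_U) = 0.
Umbra's first-order condition: 399 - 4q_U - (q_K) = 0.
Rearranging gives the reaction functions q_K = (273 - q_U)/4 and q_U = (399 - q_K)/4.
Solving the pair: q_K = 231/5, q_U = 441/5.

88.20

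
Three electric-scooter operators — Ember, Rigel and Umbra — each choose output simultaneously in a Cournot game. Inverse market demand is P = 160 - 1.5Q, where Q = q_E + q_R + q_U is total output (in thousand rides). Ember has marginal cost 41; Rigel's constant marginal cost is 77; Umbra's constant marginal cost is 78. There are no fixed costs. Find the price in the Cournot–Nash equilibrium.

89

Ember's profit: π_E = (160 - 1.5Q)q_E - (41q_E). Setting ∂π_E/∂q_E = 0: 119 - 3q_E - (3/2)(q_R + q_U) = 0.
Rigel's first-order condition: 83 - 3q_R - (3/2)(q_E + q_U) = 0.
Umbra's first-order condition: 82 - 3q_U - (3/2)(q_E + q_R) = 0.
Adding the 3 first-order conditions: 284 − 6Q = 0, so Q = 142/3.
Back-substituting: q_E = (119 − 71)/(3/2) = 32, q_R = (83 − 71)/(3/2) = 8, q_U = (82 − 71)/(3/2) = 22/3.
Total output Q = 142/3, so price P = 160 - (3/2)·(142/3) = 89.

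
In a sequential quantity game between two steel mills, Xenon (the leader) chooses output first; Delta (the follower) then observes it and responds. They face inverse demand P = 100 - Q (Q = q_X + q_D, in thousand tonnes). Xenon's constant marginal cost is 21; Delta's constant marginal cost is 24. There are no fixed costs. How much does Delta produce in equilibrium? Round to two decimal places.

17.50

Solve by backward induction. Given q_X, the follower Delta maximises π_D = (100 - q_X - q_D)q_D - 24q_D.
Follower FOC: 76 - q_X - 2q_D = 0, so q_D(q_X) = (76 - q_X)/2.
Xenon substitutes q_D(q_X) into its own profit: π_X = q_X(100 - q_X - (76 - q_X)/2) - 21q_X = (62 - (1/2)q_X)q_X - 21q_X.
The leader's first-order condition 41 - q_X = 0 yields q_X = 41.
Then q_D = (76 - 41)/2 = 35/2.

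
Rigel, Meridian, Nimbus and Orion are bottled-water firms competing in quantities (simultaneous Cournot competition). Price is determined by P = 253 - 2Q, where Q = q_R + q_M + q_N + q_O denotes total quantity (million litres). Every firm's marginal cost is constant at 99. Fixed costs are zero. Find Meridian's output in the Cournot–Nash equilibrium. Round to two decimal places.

A representative firm's profit is π_i = q_i(253 - 2Q) - 99q_i.
First-order condition (treating rivals' output as given): 154 - 4q_i - 2·Σ_{j≠i} q_j = 0.
With identical firms every q_j equals q_i, so Σ_{j≠i} q_j = 3q_i and 154 = 10q_i, giving q_i = 77/5.

15.40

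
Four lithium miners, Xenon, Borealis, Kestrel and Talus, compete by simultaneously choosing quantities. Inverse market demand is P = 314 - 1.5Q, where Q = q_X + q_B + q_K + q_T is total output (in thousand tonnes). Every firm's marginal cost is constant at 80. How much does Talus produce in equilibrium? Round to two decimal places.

A representative firm's profit is π_i = q_i(314 - 1.5Q) - 80q_i.
First-order condition (treating rivals' output as given): 234 - 3q_i - (3/2)·Σ_{j≠i} q_j = 0.
With identical firms every q_j equals q_i, so Σ_{j≠i} q_j = 3q_i and 234 = (15/2)q_i, giving q_i = 156/5.

31.20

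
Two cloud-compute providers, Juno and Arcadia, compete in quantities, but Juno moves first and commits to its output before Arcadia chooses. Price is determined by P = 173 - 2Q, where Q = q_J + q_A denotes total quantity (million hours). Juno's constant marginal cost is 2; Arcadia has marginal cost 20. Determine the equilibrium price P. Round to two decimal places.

The follower Arcadia best-responds to any q_J: π_A = (173 - 2Q)q_A - 20q_A.
∂π_A/∂q_A = 153 - 2q_J - 4q_A = 0 gives the reaction function q_A = (153 - 2q_J)/4.
The leader anticipates this reaction. Substituting into P = 173 - 2Q gives P = 193/2 - q_J, so π_J = (193/2 - q_J)q_J - 2q_J.
Leader FOC: 189/2 - 2q_J = 0, so q_J = 189/4.
Then q_A = (153 - 2·(189/4))/4 = 117/8.
Total output Q = 495/8, so price P = 173 - 2·(495/8) = 197/4.

49.25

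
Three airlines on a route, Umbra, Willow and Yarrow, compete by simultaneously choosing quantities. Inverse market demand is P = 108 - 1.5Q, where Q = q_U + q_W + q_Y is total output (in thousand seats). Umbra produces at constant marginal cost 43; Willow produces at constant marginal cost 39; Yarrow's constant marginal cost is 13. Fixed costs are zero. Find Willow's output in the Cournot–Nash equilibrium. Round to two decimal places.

7.83

Umbra's profit: π_U = (108 - 1.5Q)q_U - (43q_U). Setting ∂π_U/∂q_U = 0: 65 - 3q_U - (3/2)(q_W + q_Y) = 0.
Willow's profit: π_W = (108 - 1.5Q)q_W - (39q_W). Setting ∂π_W/∂q_W = 0: 69 - 3q_W - (3/2)(q_U + q_Y) = 0.
Yarrow's profit: π_Y = (108 - 1.5Q)q_Y - (13q_Y). Setting ∂π_Y/∂q_Y = 0: 95 - 3q_Y - (3/2)(q_U + q_W) = 0.
Summing all 3 equations gives 229 − 6Q = 0, hence Q = 229/6.
Back-substituting: q_U = (65 − 229/4)/(3/2) = 31/6, q_W = (69 − 229/4)/(3/2) = 47/6, q_Y = (95 − 229/4)/(3/2) = 151/6.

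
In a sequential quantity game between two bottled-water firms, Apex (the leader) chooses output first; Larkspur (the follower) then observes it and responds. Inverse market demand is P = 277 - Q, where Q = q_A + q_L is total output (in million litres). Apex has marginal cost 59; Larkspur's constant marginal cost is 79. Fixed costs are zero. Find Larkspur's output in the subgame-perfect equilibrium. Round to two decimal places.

39.50

The follower Larkspur best-responds to any q_A: π_L = (277 - Q)q_L - 79q_L.
Setting the follower's marginal profit to zero, 198 - q_A - 2q_L = 0, i.e. q_L = (198 - q_A)/2.
Apex substitutes q_L(q_A) into its own profit: π_A = q_A(277 - q_A - (198 - q_A)/2) - 59q_A = (178 - (1/2)q_A)q_A - 59q_A.
Leader FOC: 119 - q_A = 0, so q_A = 119.
Then q_L = (198 - 119)/2 = 79/2.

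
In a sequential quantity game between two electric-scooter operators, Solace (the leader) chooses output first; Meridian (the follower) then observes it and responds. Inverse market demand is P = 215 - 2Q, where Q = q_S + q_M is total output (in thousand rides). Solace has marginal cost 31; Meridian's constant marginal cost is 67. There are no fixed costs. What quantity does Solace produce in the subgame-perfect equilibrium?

55

The follower Meridian best-responds to any q_S: π_M = (215 - 2Q)q_M - 67q_M.
∂π_M/∂q_M = 148 - 2q_S - 4q_M = 0 gives the reaction function q_M = (148 - 2q_S)/4.
Solace substitutes q_M(q_S) into its own profit: π_S = q_S(215 - 2q_S - (148 - 2q_S)/2) - 31q_S = (141 - q_S)q_S - 31q_S.
The leader's first-order condition 110 - 2q_S = 0 yields q_S = 55.
Then q_M = (148 - 2·55)/4 = 19/2.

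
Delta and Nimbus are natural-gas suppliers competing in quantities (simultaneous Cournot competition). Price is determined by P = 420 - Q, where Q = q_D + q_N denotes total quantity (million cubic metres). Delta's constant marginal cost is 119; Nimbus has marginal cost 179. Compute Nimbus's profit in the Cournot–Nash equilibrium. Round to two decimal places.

Delta's profit: π_D = (420 - Q)q_D - (119q_D). Setting ∂π_D/∂q_D = 0: 301 - 2q_D - (q_N) = 0.
Nimbus's profit: π_N = (420 - Q)q_N - (179q_N). Setting ∂π_N/∂q_N = 0: 241 - 2q_N - (q_D) = 0.
Rearranging gives the reaction functions q_D = (301 - q_N)/2 and q_N = (241 - q_D)/2.
Solving the pair: q_D = 361/3, q_N = 181/3.
Price P = 420 - 542/3 = 718/3.
Nimbus's profit: (718/3 - 179)·(181/3) = 3640.1111.

3640.11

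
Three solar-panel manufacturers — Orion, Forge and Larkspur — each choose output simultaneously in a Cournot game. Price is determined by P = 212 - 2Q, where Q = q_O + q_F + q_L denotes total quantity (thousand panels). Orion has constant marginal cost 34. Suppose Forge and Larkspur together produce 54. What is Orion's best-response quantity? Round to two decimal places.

With rivals' combined output fixed at 54, Orion's profit is π_O = (212 - 2·54 - 2q_O)q_O - (34q_O) = (104 - 2q_O)q_O - (34q_O).
∂π_O/∂q_O = 70 - 4q_O = 0, so q_O = 35/2.

17.50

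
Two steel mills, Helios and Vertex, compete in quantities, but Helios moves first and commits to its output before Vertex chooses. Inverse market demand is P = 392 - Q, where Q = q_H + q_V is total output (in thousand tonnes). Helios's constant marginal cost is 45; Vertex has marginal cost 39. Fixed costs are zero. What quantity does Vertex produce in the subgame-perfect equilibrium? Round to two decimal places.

Solve by backward induction. Given q_H, the follower Vertex maximises π_V = (392 - q_H - q_V)q_V - 39q_V.
Setting the follower's marginal profit to zero, 353 - q_H - 2q_V = 0, i.e. q_V = (353 - q_H)/2.
The leader anticipates this reaction. Substituting into P = 392 - Q gives P = 431/2 - (1/2)q_H, so π_H = (431/2 - (1/2)q_H)q_H - 45q_H.
Maximising: ∂π_H/∂q_H = 341/2 - q_H = 0, giving q_H = 341/2.
Then q_V = (353 - 341/2)/2 = 365/4.

91.25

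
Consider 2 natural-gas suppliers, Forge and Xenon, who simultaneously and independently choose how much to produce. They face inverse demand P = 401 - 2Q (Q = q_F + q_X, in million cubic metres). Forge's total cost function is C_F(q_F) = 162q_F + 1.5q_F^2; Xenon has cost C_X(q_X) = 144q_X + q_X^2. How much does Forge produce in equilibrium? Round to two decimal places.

24.21

Forge's profit: π_F = (401 - 2Q)q_F - (162q_F + (3/2)q_F²). Setting ∂π_F/∂q_F = 0: 239 - 7q_F - 2(q_X) = 0.
Xenon's profit: π_X = (401 - 2Q)q_X - (144q_X + q_X²). Setting ∂π_X/∂q_X = 0: 257 - 6q_X - 2(q_F) = 0.
Best responses: q_F = (239 - 2q_X)/7, q_X = (257 - 2q_F)/6.
Substituting one into the other gives q_F = 460/19 and q_X = 1321/38.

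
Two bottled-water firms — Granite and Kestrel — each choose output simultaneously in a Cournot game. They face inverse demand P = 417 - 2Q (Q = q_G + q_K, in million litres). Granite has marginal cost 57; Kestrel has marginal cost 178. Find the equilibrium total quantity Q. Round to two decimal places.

Granite's profit: π_G = (417 - 2Q)q_G - (57q_G). Setting ∂π_G/∂q_G = 0: 360 - 4q_G - 2(q_K) = 0.
Kestrel's profit: π_K = (417 - 2Q)q_K - (178q_K). Setting ∂π_K/∂q_K = 0: 239 - 4q_K - 2(q_G) = 0.
Rearranging gives the reaction functions q_G = (360 - 2q_K)/4 and q_K = (239 - 2q_G)/4.
Solving the pair: q_G = 481/6, q_K = 59/3.
Total output Q = 481/6 + 59/3 = 599/6.

99.83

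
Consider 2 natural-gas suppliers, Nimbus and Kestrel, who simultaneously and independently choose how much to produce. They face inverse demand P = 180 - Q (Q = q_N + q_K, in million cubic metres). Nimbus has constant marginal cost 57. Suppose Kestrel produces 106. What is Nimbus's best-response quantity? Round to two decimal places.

8.50

With the rival's output fixed at 106, Nimbus's profit is π_N = (180 - 106 - q_N)q_N - (57q_N) = (74 - q_N)q_N - (57q_N).
∂π_N/∂q_N = 17 - 2q_N = 0, so q_N = 17/2.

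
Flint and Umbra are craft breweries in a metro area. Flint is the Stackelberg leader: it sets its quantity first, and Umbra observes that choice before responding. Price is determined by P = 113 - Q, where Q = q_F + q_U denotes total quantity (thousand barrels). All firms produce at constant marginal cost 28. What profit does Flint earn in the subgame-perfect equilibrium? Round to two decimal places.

Solve by backward induction. Given q_F, the follower Umbra maximises π_U = (113 - q_F - q_U)q_U - 28q_U.
Setting the follower's marginal profit to zero, 85 - q_F - 2q_U = 0, i.e. q_U = (85 - q_F)/2.
Flint substitutes q_U(q_F) into its own profit: π_F = q_F(113 - q_F - (85 - q_F)/2) - 28q_F = (141/2 - (1/2)q_F)q_F - 28q_F.
The leader's first-order condition 85/2 - q_F = 0 yields q_F = 85/2.
Then q_U = (85 - 85/2)/2 = 85/4.
Price P = 113 - 255/4 = 197/4.
Flint's profit: (197/4 - 28)·(85/2) = 903.1250.

903.13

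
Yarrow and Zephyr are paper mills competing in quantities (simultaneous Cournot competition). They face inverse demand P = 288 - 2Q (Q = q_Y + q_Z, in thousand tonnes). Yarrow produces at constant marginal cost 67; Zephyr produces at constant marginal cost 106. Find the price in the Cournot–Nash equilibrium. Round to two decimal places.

Yarrow's profit: π_Y = (288 - 2Q)q_Y - (67q_Y). Setting ∂π_Y/∂q_Y = 0: 221 - 4q_Y - 2(q_Z) = 0.
Zephyr's first-order condition: 182 - 4q_Z - 2(q_Y) = 0.
Rearranging gives the reaction functions q_Y = (221 - 2q_Z)/4 and q_Z = (182 - 2q_Y)/4.
Substituting one into the other gives q_Y = 130/3 and q_Z = 143/6.
Total output Q = 403/6, so price P = 288 - 2·(403/6) = 461/3.

153.67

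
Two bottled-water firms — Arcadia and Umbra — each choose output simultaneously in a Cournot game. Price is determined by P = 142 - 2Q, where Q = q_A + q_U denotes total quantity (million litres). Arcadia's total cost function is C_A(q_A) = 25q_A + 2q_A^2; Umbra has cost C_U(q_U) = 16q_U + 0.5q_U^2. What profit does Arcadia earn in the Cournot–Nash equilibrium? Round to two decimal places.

342.25

Arcadia's profit: π_A = (142 - 2Q)q_A - (25q_A + 2q_A²). Setting ∂π_A/∂q_A = 0: 117 - 8q_A - 2(q_U) = 0.
Umbra's profit: π_U = (142 - 2Q)q_U - (16q_U + (1/2)q_U²). Setting ∂π_U/∂q_U = 0: 126 - 5q_U - 2(q_A) = 0.
Rearranging gives the reaction functions q_A = (117 - 2q_U)/8 and q_U = (126 - 2q_A)/5.
Solving the pair: q_A = 37/4, q_U = 43/2.
Price P = 142 - 2·(123/4) = 161/2.
Arcadia's profit: (161/2)·(37/4) - 25·(37/4) - 2(37/4)² = 1369/4.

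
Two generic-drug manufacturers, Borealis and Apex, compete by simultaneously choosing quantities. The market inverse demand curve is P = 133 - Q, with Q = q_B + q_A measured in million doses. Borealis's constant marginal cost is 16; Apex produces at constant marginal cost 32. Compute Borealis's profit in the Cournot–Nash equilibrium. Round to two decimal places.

1965.44

Borealis's profit: π_B = (133 - Q)q_B - (16q_B). Setting ∂π_B/∂q_B = 0: 117 - 2q_B - (q_A) = 0.
Apex's first-order condition: 101 - 2q_A - (q_B) = 0.
Best responses: q_B = (117 - q_A)/2, q_A = (101 - q_B)/2.
Solving the pair: q_B = 133/3, q_A = 85/3.
Price P = 133 - 218/3 = 181/3.
Borealis's profit: (181/3 - 16)·(133/3) = 1965.4444.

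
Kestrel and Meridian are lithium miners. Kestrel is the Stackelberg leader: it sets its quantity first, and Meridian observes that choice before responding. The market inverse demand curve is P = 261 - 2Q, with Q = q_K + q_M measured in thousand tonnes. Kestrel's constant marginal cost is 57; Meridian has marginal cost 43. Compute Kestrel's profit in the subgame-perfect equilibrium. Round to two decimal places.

The follower Meridian best-responds to any q_K: π_M = (261 - 2Q)q_M - 43q_M.
Follower FOC: 218 - 2q_K - 4q_M = 0, so q_M(q_K) = (218 - 2q_K)/4.
Kestrel substitutes q_M(q_K) into its own profit: π_K = q_K(261 - 2q_K - (218 - 2q_K)/2) - 57q_K = (152 - q_K)q_K - 57q_K.
Maximising: ∂π_K/∂q_K = 95 - 2q_K = 0, giving q_K = 95/2.
Then q_M = (218 - 2·(95/2))/4 = 123/4.
Price P = 261 - 2·(313/4) = 209/2.
Kestrel's profit: (209/2 - 57)·(95/2) = 2256.2500.

2256.25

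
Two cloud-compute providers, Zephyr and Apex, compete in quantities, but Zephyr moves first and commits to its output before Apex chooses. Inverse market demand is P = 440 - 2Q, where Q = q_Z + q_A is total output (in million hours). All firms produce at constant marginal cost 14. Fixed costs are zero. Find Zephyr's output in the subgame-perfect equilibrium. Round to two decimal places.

106.50

Solve by backward induction. Given q_Z, the follower Apex maximises π_A = (440 - 2q_Z - 2q_A)q_A - 14q_A.
∂π_A/∂q_A = 426 - 2q_Z - 4q_A = 0 gives the reaction function q_A = (426 - 2q_Z)/4.
The leader anticipates this reaction. Substituting into P = 440 - 2Q gives P = 227 - q_Z, so π_Z = (227 - q_Z)q_Z - 14q_Z.
Maximising: ∂π_Z/∂q_Z = 213 - 2q_Z = 0, giving q_Z = 213/2.
Then q_A = (426 - 2·(213/2))/4 = 213/4.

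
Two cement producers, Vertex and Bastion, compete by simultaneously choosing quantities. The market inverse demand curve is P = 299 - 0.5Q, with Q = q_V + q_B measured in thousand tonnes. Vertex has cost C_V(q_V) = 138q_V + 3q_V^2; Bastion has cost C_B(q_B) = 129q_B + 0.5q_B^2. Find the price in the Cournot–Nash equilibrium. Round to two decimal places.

250.04

Vertex's profit: π_V = (299 - 0.5Q)q_V - (138q_V + 3q_V²). Setting ∂π_V/∂q_V = 0: 161 - 7q_V - (1/2)(q_B) = 0.
Bastion's first-order condition: 170 - 2q_B - (1/2)(q_V) = 0.
Best responses: q_V = (161 - (1/2)q_B)/7, q_B = (170 - (1/2)q_V)/2.
Solving the pair: q_V = 948/55, q_B = 80.6909.
Total output Q = 97.9273, so price P = 299 - (1/2)·97.9273 = 250.0364.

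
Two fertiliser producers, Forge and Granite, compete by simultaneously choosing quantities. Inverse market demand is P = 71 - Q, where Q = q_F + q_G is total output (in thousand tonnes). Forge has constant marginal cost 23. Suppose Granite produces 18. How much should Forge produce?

15

With the rival's output fixed at 18, Forge's profit is π_F = (71 - 18 - q_F)q_F - (23q_F) = (53 - q_F)q_F - (23q_F).
∂π_F/∂q_F = 30 - 2q_F = 0, so q_F = 15.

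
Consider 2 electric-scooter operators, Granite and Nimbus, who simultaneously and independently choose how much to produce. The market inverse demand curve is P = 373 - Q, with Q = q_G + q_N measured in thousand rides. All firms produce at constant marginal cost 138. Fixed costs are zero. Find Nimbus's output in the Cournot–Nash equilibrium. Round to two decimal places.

78.33

Each firm earns π_i = (373 - Q)q_i - 138q_i.
First-order condition (treating rivals' output as given): 235 - 2q_i - q_j = 0.
With identical firms every q_j equals q_i, so q_j = q_i and 235 = 3q_i, giving q_i = 235/3.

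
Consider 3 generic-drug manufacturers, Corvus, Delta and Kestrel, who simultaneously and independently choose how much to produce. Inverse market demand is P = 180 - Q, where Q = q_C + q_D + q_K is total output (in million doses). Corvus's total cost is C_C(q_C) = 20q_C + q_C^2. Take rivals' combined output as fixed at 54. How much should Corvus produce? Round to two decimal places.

With rivals' combined output fixed at 54, Corvus's profit is π_C = (180 - 54 - q_C)q_C - (20q_C + q_C²) = (126 - q_C)q_C - (20q_C + q_C²).
∂π_C/∂q_C = 106 - 4q_C = 0, so q_C = 53/2.

26.50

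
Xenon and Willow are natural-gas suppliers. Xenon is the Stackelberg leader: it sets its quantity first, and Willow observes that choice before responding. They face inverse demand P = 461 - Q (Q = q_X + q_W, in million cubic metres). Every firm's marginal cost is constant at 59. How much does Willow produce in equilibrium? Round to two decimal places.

Solve by backward induction. Given q_X, the follower Willow maximises π_W = (461 - q_X - q_W)q_W - 59q_W.
Follower FOC: 402 - q_X - 2q_W = 0, so q_W(q_X) = (402 - q_X)/2.
Xenon substitutes q_W(q_X) into its own profit: π_X = q_X(461 - q_X - (402 - q_X)/2) - 59q_X = (260 - (1/2)q_X)q_X - 59q_X.
Maximising: ∂π_X/∂q_X = 201 - q_X = 0, giving q_X = 201.
Then q_W = (402 - 201)/2 = 201/2.

100.50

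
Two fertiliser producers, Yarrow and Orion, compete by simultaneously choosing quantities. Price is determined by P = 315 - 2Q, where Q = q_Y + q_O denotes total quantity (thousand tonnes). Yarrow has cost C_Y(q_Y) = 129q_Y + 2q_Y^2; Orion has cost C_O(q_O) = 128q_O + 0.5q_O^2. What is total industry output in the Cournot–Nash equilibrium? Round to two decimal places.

46.67

Yarrow's profit: π_Y = (315 - 2Q)q_Y - (129q_Y + 2q_Y²). Setting ∂π_Y/∂q_Y = 0: 186 - 8q_Y - 2(q_O) = 0.
Orion's profit: π_O = (315 - 2Q)q_O - (128q_O + (1/2)q_O²). Setting ∂π_O/∂q_O = 0: 187 - 5q_O - 2(q_Y) = 0.
Best responses: q_Y = (186 - 2q_O)/8, q_O = (187 - 2q_Y)/5.
Substituting one into the other gives q_Y = 139/9 and q_O = 281/9.
Total output Q = 139/9 + 281/9 = 140/3.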